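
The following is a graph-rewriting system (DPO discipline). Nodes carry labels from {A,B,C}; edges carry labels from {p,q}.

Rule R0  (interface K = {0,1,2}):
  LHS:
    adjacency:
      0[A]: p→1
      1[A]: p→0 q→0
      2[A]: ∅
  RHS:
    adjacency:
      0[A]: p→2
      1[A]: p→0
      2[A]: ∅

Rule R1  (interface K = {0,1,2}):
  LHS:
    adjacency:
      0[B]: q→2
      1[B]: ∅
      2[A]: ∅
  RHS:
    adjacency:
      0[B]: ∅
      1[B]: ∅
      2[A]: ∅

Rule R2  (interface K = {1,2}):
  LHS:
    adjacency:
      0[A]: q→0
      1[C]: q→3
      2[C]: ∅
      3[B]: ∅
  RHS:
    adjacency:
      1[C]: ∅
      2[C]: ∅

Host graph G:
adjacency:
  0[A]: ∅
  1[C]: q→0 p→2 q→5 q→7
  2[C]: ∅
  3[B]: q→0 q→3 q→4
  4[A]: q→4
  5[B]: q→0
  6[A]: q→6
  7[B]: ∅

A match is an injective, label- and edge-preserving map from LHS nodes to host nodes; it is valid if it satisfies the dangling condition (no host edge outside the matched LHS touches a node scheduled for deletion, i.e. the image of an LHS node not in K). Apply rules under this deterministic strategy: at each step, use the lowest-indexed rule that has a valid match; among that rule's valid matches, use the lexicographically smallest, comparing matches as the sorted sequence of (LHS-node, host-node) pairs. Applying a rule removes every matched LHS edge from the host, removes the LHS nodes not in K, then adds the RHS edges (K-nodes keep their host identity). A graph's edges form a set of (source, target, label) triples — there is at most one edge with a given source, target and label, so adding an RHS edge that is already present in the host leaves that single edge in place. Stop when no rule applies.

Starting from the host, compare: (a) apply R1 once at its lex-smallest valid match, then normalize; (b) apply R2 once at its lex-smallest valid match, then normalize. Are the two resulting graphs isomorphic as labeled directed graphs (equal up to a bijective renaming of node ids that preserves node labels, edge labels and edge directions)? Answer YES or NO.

Answer: YES

Derivation:
branch R1-first: apply at {0↦3, 1↦5, 2↦0} → |E|=9, then 4 more step(s) → NF |V|=4 |E|=3 V={0:A, 1:C, 2:C, 3:B} E=1-q->0 1-p->2 3-q->3
branch R2-first: apply at {0↦6, 1↦1, 2↦2, 3↦7} → |E|=8, then 4 more step(s) → NF |V|=4 |E|=3 V={0:A, 1:C, 2:C, 3:B} E=1-q->0 1-p->2 3-q->3
graphs isomorphic (equal up to label-preserving node renaming)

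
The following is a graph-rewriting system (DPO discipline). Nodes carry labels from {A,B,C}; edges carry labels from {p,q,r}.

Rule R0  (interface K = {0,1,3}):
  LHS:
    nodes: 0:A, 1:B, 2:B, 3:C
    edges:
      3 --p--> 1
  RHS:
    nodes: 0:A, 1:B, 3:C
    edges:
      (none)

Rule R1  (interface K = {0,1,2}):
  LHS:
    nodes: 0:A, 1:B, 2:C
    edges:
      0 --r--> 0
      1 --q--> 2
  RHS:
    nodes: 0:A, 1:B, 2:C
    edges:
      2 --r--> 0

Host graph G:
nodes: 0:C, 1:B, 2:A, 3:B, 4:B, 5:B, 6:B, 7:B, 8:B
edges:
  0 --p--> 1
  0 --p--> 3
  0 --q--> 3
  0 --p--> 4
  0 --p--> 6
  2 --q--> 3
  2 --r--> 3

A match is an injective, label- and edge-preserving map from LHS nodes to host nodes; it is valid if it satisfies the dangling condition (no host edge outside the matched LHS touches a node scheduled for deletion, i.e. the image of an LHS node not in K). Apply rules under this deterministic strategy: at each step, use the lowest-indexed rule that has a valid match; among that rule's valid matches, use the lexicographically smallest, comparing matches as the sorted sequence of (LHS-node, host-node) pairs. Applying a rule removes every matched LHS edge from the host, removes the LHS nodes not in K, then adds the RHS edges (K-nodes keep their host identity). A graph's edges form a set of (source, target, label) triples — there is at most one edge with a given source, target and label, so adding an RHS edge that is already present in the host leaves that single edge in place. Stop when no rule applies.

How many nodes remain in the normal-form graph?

Answer: 5

Derivation:
[0] host  ⇒  9 nodes, 7 edges  {0-p->1 0-p->3 0-q->3 0-p->4 0-p->6 2-q->3 2-r->3}
[1] R0 @ {0↦2, 1↦1, 2↦5, 3↦0}  ⇒  8 nodes, 6 edges  {0-p->3 0-q->3 0-p->4 0-p->6 2-q->3 2-r->3}
[2] R0 @ {0↦2, 1↦3, 2↦1, 3↦0}  ⇒  7 nodes, 5 edges  {0-q->3 0-p->4 0-p->6 2-q->3 2-r->3}
[3] R0 @ {0↦2, 1↦4, 2↦7, 3↦0}  ⇒  6 nodes, 4 edges  {0-q->3 0-p->6 2-q->3 2-r->3}
[4] R0 @ {0↦2, 1↦6, 2↦4, 3↦0}  ⇒  5 nodes, 3 edges  {0-q->3 2-q->3 2-r->3}
final graph: no rule applies after step 4
NF nodes: {0:C, 2:A, 3:B, 6:B, 8:B}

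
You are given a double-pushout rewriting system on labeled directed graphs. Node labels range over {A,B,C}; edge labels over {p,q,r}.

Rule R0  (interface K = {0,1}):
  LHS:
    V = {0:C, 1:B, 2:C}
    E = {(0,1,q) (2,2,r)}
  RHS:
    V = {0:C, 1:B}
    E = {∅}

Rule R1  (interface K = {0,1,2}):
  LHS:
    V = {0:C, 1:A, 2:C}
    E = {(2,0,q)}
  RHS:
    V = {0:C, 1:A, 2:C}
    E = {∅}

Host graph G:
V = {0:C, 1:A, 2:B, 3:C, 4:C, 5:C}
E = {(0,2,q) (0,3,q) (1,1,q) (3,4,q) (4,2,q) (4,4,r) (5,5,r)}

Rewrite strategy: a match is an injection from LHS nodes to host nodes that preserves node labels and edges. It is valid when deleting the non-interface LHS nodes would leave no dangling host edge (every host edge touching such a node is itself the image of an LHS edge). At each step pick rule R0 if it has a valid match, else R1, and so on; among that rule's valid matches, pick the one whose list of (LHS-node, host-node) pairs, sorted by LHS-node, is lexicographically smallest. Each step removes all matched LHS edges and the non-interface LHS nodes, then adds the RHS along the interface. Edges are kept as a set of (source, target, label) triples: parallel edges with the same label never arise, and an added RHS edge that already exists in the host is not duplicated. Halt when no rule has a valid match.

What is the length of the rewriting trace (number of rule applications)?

Answer: 3

Rewrite trace:
start.  V:6 E:7  edges: 0-q->2 0-q->3 1-q->1 3-q->4 4-q->2 4-r->4 5-r->5
1. fire R0 via {0↦0, 1↦2, 2↦5}  →  V:5 E:5  edges: 0-q->3 1-q->1 3-q->4 4-q->2 4-r->4
2. fire R1 via {0↦3, 1↦1, 2↦0}  →  V:5 E:4  edges: 1-q->1 3-q->4 4-q->2 4-r->4
3. fire R1 via {0↦4, 1↦1, 2↦3}  →  V:5 E:3  edges: 1-q->1 4-q->2 4-r->4
final graph: no rule applies after step 3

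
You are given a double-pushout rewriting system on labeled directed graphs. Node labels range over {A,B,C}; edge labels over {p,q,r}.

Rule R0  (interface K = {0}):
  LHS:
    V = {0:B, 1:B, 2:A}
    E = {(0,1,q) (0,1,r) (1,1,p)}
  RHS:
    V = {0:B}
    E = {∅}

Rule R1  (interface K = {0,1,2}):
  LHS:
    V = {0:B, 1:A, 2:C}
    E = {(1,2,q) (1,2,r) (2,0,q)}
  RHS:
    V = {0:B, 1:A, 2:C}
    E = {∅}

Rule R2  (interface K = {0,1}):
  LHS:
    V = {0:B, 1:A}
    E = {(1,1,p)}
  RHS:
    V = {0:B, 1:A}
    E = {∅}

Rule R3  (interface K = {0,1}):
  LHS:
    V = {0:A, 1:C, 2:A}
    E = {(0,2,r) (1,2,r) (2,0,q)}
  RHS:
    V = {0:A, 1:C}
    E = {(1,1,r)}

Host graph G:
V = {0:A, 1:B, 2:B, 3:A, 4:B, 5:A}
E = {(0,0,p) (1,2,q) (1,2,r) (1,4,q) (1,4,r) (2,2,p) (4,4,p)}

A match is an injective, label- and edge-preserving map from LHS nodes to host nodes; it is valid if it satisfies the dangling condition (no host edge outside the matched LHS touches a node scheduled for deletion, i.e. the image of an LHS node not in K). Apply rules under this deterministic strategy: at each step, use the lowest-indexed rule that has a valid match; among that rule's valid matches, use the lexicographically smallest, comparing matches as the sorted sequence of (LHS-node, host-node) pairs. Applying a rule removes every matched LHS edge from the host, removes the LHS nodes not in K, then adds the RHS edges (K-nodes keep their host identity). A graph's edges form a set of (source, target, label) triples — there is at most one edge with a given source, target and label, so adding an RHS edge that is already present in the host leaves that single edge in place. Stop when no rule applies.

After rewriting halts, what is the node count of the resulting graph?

[0] host  ⇒  6 nodes, 7 edges  {0-p->0 1-q->2 1-r->2 1-q->4 1-r->4 2-p->2 4-p->4}
[1] R0 @ {0↦1, 1↦2, 2↦3}  ⇒  4 nodes, 4 edges  {0-p->0 1-q->4 1-r->4 4-p->4}
[2] R0 @ {0↦1, 1↦4, 2↦5}  ⇒  2 nodes, 1 edges  {0-p->0}
[3] R2 @ {0↦1, 1↦0}  ⇒  2 nodes, 0 edges  {∅}
normal form: no rule applies after step 3
NF nodes: {0:A, 1:B}

Answer: 2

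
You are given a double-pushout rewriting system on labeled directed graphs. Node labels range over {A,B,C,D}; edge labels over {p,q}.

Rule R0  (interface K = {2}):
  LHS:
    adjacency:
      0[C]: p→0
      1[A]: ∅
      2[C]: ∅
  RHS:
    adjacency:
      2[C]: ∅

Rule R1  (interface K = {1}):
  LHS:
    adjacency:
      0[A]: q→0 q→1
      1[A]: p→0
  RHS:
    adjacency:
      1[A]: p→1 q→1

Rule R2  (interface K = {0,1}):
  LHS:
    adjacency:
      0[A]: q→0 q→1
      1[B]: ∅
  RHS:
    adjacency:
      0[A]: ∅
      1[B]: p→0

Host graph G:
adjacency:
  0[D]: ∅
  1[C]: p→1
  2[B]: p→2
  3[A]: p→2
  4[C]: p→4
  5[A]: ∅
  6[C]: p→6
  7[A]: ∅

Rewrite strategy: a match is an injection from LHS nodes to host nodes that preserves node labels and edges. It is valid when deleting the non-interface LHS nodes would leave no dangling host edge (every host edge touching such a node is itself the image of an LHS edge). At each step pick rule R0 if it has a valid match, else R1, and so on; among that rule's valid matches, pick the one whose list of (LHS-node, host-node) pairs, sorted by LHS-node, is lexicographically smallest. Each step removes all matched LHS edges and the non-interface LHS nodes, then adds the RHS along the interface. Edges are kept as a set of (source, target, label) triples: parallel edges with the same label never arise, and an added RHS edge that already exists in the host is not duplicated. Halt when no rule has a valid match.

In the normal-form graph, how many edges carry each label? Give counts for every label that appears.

Answer: p:3

Derivation:
start.  V:8 E:5  edges: 1-p->1 2-p->2 3-p->2 4-p->4 6-p->6
1. fire R0 via {0↦1, 1↦5, 2↦4}  →  V:6 E:4  edges: 2-p->2 3-p->2 4-p->4 6-p->6
2. fire R0 via {0↦4, 1↦7, 2↦6}  →  V:4 E:3  edges: 2-p->2 3-p->2 6-p->6
normal form: no rule applies after step 2
NF edges: [(2, 2, 'p'), (3, 2, 'p'), (6, 6, 'p')]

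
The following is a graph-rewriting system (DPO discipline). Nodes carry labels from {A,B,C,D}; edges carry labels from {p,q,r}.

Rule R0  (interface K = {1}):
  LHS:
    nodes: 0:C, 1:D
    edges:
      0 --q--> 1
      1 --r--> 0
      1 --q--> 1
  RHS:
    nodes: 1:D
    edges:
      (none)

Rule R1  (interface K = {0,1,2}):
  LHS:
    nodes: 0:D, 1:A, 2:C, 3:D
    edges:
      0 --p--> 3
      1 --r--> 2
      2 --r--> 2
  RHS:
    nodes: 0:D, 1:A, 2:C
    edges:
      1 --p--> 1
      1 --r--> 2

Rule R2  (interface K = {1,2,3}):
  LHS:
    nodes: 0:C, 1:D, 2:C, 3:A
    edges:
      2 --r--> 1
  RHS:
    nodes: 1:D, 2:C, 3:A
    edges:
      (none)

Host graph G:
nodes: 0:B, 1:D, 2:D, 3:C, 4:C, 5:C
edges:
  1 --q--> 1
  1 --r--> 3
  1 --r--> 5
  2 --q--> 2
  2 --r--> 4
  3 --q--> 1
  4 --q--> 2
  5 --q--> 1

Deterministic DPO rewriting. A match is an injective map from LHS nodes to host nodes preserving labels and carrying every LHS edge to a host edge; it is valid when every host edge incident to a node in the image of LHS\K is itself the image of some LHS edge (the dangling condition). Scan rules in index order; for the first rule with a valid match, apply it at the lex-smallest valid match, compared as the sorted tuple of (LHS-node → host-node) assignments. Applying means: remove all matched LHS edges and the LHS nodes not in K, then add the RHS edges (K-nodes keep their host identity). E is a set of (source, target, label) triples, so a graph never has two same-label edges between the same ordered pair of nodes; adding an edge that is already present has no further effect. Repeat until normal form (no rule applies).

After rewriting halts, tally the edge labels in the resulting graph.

Answer: q:1 r:1

Steps:
start.  V:6 E:8  edges: 1-q->1 1-r->3 1-r->5 2-q->2 2-r->4 3-q->1 4-q->2 5-q->1
1. fire R0 via {0↦3, 1↦1}  →  V:5 E:5  edges: 1-r->5 2-q->2 2-r->4 4-q->2 5-q->1
2. fire R0 via {0↦4, 1↦2}  →  V:4 E:2  edges: 1-r->5 5-q->1
halt: no rule applies after step 2
NF edges: [(1, 5, 'r'), (5, 1, 'q')]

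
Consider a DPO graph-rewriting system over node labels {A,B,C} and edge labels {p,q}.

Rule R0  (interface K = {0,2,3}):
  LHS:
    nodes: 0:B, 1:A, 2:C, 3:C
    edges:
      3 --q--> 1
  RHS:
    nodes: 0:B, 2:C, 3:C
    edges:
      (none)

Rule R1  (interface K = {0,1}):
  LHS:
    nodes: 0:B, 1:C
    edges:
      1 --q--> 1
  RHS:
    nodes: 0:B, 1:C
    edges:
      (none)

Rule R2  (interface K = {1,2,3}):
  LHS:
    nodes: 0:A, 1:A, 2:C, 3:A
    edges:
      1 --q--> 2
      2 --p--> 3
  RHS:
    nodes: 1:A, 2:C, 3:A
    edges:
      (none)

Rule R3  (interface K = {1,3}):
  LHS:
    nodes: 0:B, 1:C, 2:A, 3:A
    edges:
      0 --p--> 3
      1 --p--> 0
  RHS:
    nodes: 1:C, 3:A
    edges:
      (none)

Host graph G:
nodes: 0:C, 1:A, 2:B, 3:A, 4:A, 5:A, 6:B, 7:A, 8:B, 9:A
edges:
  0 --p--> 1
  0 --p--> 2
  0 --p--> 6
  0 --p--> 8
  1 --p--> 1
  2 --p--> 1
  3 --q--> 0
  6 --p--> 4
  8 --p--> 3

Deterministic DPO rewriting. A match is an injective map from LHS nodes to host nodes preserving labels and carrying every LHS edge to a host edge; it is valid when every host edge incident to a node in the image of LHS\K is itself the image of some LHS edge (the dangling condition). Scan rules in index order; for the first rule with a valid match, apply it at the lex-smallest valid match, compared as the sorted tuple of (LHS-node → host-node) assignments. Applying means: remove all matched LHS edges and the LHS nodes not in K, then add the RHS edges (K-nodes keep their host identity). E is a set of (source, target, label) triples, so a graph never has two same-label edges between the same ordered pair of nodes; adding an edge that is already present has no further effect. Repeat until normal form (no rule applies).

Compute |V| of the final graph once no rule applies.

Answer: 3

Derivation:
[0] host  ⇒  10 nodes, 9 edges  {0-p->1 0-p->2 0-p->6 0-p->8 1-p->1 2-p->1 3-q->0 6-p->4 8-p->3}
[1] R2 @ {0↦5, 1↦3, 2↦0, 3↦1}  ⇒  9 nodes, 7 edges  {0-p->2 0-p->6 0-p->8 1-p->1 2-p->1 6-p->4 8-p->3}
[2] R3 @ {0↦2, 1↦0, 2↦7, 3↦1}  ⇒  7 nodes, 5 edges  {0-p->6 0-p->8 1-p->1 6-p->4 8-p->3}
[3] R3 @ {0↦6, 1↦0, 2↦9, 3↦4}  ⇒  5 nodes, 3 edges  {0-p->8 1-p->1 8-p->3}
[4] R3 @ {0↦8, 1↦0, 2↦4, 3↦3}  ⇒  3 nodes, 1 edges  {1-p->1}
final graph: no rule applies after step 4
NF nodes: {0:C, 1:A, 3:A}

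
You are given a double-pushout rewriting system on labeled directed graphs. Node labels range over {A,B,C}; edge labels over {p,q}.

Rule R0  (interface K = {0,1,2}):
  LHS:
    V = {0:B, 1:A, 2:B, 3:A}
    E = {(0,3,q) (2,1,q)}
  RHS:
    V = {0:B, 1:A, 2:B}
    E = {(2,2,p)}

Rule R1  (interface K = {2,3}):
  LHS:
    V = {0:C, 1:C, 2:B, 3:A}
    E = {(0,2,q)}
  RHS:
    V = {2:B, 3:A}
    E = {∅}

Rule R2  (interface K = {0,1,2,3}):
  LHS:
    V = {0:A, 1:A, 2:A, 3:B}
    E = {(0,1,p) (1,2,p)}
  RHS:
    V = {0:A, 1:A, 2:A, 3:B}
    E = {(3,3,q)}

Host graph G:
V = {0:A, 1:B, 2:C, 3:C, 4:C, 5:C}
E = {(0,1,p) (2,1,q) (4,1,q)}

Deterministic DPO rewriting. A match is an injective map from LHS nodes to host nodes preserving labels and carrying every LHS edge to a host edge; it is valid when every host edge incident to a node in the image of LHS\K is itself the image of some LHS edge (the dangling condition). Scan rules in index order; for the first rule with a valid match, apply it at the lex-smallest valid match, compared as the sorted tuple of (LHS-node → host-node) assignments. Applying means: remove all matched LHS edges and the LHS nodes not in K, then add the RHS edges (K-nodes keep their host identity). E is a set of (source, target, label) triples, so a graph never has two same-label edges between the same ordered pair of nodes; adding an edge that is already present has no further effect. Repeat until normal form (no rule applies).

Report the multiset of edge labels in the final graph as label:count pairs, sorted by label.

Answer: p:1

Steps:
start.  V:6 E:3  edges: 0-p->1 2-q->1 4-q->1
1. fire R1 via {0↦2, 1↦3, 2↦1, 3↦0}  →  V:4 E:2  edges: 0-p->1 4-q->1
2. fire R1 via {0↦4, 1↦5, 2↦1, 3↦0}  →  V:2 E:1  edges: 0-p->1
final graph: no rule applies after step 2
NF edges: [(0, 1, 'p')]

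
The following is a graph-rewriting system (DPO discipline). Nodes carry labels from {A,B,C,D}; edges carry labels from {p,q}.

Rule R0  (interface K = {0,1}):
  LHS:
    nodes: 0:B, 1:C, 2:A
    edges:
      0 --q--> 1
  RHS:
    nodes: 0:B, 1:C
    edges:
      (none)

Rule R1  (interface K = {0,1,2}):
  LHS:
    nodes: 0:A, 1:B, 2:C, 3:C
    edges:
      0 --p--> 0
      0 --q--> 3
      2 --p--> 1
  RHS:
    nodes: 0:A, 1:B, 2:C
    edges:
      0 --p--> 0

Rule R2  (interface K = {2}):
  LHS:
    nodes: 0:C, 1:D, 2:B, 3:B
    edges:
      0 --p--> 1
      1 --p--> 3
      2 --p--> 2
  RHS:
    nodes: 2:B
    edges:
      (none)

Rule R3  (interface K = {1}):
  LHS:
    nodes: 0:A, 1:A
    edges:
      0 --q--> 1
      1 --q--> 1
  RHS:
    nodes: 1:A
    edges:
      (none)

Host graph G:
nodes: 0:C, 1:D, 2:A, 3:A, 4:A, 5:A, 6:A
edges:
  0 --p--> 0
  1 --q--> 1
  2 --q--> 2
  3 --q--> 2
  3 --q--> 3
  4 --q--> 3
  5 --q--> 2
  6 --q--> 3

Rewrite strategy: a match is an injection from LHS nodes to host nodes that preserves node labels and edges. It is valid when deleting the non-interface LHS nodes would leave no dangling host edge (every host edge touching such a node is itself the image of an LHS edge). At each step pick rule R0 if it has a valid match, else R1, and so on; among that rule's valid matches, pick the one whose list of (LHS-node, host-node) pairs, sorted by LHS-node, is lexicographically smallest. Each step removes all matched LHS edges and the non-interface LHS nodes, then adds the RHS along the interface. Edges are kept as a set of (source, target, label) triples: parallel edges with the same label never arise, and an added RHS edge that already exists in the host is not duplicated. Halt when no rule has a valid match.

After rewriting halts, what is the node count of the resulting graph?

Answer: 5

Derivation:
start.  V:7 E:8  edges: 0-p->0 1-q->1 2-q->2 3-q->2 3-q->3 4-q->3 5-q->2 6-q->3
1. fire R3 via {0↦4, 1↦3}  →  V:6 E:6  edges: 0-p->0 1-q->1 2-q->2 3-q->2 5-q->2 6-q->3
2. fire R3 via {0↦5, 1↦2}  →  V:5 E:4  edges: 0-p->0 1-q->1 3-q->2 6-q->3
halt: no rule applies after step 2
NF nodes: {0:C, 1:D, 2:A, 3:A, 6:A}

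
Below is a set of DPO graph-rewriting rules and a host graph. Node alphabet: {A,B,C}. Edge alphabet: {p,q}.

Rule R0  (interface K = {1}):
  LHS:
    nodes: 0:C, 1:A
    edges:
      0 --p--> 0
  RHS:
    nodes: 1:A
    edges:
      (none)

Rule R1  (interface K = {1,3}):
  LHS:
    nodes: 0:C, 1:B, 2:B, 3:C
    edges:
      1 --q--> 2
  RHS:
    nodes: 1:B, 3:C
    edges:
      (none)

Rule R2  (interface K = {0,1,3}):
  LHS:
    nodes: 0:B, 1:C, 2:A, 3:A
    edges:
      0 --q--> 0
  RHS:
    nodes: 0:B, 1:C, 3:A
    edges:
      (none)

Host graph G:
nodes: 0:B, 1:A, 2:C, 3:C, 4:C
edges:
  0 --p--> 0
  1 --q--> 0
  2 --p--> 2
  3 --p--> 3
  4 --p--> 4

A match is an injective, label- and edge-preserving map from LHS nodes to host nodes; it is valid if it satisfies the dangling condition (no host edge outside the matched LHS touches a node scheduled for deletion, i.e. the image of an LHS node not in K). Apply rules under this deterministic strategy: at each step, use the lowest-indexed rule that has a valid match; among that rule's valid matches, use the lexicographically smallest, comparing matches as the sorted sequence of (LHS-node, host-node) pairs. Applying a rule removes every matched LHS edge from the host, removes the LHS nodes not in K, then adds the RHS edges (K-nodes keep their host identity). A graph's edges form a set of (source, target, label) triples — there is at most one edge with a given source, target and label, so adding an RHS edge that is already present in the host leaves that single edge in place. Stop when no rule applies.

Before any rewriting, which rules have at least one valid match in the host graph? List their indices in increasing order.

R0: 3 valid matches — {0↦2, 1↦1}, {0↦3, 1↦1}, {0↦4, 1↦1}
R1: no valid match — LHS pattern not found
R2: no valid match — LHS pattern not found

Answer: [R0]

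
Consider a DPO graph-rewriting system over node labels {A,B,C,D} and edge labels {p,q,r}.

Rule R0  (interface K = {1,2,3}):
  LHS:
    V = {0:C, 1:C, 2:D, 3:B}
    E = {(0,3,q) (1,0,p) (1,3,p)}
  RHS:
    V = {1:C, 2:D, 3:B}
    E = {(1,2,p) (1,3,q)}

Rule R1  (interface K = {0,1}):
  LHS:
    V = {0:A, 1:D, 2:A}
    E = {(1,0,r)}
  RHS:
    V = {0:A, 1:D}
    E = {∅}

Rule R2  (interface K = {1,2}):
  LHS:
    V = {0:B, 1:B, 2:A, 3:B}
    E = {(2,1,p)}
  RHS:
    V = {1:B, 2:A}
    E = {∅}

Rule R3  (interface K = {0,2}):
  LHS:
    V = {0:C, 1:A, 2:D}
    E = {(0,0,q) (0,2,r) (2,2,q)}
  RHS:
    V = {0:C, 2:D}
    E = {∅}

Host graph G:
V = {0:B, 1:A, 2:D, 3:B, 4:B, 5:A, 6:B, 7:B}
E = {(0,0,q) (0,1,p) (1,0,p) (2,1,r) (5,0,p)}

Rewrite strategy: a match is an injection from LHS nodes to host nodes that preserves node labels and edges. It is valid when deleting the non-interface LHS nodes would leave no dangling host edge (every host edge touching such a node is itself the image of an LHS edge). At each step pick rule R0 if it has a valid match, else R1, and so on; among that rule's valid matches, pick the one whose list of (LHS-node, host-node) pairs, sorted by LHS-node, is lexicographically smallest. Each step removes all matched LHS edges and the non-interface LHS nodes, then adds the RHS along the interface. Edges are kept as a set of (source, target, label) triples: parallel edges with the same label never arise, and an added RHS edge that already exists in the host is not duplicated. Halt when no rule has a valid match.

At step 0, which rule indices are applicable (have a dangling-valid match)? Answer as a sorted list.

R0: no valid match — LHS pattern not found
R1: no valid match — 1 raw match, all fail dangling condition
R2: 24 valid matches — {0↦3, 1↦0, 2↦1, 3↦4}, {0↦3, 1↦0, 2↦1, 3↦6}, {0↦3, 1↦0, 2↦1, 3↦7} (+21 more)
R3: no valid match — LHS pattern not found

Answer: [R2]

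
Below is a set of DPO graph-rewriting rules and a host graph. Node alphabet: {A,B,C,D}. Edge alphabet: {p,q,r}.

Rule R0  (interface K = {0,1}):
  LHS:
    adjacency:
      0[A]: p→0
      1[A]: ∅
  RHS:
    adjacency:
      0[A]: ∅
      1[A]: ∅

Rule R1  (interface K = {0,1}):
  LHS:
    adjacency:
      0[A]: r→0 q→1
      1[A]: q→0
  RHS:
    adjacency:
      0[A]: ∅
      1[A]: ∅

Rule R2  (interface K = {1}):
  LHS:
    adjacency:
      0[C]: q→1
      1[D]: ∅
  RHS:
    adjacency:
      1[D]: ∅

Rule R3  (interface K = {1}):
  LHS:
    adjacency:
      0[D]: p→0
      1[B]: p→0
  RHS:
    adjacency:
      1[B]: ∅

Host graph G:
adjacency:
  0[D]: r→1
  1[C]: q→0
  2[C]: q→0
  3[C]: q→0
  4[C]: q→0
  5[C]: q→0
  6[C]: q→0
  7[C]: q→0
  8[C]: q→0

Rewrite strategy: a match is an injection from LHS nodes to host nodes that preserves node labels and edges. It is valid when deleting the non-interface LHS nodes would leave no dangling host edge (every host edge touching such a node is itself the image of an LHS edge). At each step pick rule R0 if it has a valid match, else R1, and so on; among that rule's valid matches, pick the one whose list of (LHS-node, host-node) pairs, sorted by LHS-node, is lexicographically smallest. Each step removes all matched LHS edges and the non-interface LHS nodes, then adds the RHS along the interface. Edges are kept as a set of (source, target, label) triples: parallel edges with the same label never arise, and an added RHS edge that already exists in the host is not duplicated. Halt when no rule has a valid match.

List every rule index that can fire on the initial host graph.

R0: no valid match — LHS pattern not found
R1: no valid match — LHS pattern not found
R2: 7 valid matches — {0↦2, 1↦0}, {0↦3, 1↦0}, {0↦4, 1↦0} (+4 more)
R3: no valid match — LHS pattern not found

Answer: [R2]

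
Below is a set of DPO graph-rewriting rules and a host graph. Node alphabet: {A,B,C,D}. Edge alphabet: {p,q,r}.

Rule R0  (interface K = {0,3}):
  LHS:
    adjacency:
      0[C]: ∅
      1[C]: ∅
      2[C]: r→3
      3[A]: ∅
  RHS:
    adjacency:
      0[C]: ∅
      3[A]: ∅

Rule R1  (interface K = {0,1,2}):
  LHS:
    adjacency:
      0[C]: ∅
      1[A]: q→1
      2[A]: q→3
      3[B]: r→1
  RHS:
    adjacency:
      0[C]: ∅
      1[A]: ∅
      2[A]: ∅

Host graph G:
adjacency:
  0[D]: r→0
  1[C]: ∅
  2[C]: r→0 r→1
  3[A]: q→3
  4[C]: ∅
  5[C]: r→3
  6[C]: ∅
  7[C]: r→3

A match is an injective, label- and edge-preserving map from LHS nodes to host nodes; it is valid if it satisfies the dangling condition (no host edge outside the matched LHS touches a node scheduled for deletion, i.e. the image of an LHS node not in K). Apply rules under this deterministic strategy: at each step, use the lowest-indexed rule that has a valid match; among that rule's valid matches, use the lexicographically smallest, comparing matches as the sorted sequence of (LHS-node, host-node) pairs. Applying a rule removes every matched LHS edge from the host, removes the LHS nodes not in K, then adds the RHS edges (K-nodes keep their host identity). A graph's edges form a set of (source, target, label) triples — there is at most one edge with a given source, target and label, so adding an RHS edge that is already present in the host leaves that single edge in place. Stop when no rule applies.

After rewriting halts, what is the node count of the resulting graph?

Answer: 4

Derivation:
initial: |V|=8 |E|=6  E = 0-r->0 2-r->0 2-r->1 3-q->3 5-r->3 7-r->3
step 1: apply R0 at {0↦1, 1↦4, 2↦5, 3↦3}  → |V|=6 |E|=5  E = 0-r->0 2-r->0 2-r->1 3-q->3 7-r->3
step 2: apply R0 at {0↦1, 1↦6, 2↦7, 3↦3}  → |V|=4 |E|=4  E = 0-r->0 2-r->0 2-r->1 3-q->3
normal form: no rule applies after step 2
NF nodes: {0:D, 1:C, 2:C, 3:A}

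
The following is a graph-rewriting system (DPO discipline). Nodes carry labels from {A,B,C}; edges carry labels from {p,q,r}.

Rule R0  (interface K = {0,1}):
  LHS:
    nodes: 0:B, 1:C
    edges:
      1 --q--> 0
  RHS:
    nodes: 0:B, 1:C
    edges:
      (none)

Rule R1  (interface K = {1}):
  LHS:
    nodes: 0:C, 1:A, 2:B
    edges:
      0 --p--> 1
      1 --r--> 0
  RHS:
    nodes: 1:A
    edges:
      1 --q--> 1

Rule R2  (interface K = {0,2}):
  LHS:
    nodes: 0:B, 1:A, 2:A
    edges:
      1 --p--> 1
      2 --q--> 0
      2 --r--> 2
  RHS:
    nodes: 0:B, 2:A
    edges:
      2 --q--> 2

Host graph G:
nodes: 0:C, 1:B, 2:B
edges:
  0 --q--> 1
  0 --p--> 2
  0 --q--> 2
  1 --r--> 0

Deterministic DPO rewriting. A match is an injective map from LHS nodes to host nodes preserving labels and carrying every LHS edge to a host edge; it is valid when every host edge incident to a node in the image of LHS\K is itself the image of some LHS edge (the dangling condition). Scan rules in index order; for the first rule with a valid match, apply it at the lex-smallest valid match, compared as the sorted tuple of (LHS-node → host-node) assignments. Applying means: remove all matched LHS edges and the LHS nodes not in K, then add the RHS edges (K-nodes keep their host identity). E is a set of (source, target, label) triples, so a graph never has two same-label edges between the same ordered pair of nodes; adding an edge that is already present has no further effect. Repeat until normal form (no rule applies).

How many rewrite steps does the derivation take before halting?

Answer: 2

Rewrite trace:
[0] host  ⇒  3 nodes, 4 edges  {0-q->1 0-p->2 0-q->2 1-r->0}
[1] R0 @ {0↦1, 1↦0}  ⇒  3 nodes, 3 edges  {0-p->2 0-q->2 1-r->0}
[2] R0 @ {0↦2, 1↦0}  ⇒  3 nodes, 2 edges  {0-p->2 1-r->0}
normal form: no rule applies after step 2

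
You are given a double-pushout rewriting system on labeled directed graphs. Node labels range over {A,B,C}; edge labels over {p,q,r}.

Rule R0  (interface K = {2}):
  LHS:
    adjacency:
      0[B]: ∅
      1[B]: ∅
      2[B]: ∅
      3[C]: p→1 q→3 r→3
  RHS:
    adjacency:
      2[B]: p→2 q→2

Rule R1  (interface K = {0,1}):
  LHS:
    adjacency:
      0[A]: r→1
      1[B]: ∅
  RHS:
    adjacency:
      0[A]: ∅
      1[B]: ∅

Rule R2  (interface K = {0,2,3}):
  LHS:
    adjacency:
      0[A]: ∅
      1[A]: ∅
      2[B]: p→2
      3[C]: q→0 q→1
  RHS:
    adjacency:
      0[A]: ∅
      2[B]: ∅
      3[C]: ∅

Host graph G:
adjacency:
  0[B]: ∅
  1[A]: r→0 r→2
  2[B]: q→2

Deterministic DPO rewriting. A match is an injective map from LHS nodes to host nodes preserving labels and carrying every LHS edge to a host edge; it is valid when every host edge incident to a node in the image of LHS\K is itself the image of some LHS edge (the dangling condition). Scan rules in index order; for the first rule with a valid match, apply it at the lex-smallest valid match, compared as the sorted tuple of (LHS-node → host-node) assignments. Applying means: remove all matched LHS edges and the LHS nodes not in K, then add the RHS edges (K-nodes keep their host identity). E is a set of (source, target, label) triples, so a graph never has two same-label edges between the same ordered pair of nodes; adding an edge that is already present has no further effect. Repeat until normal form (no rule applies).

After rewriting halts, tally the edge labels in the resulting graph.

Answer: q:1

Derivation:
start.  V:3 E:3  edges: 1-r->0 1-r->2 2-q->2
1. fire R1 via {0↦1, 1↦0}  →  V:3 E:2  edges: 1-r->2 2-q->2
2. fire R1 via {0↦1, 1↦2}  →  V:3 E:1  edges: 2-q->2
normal form: no rule applies after step 2
NF edges: [(2, 2, 'q')]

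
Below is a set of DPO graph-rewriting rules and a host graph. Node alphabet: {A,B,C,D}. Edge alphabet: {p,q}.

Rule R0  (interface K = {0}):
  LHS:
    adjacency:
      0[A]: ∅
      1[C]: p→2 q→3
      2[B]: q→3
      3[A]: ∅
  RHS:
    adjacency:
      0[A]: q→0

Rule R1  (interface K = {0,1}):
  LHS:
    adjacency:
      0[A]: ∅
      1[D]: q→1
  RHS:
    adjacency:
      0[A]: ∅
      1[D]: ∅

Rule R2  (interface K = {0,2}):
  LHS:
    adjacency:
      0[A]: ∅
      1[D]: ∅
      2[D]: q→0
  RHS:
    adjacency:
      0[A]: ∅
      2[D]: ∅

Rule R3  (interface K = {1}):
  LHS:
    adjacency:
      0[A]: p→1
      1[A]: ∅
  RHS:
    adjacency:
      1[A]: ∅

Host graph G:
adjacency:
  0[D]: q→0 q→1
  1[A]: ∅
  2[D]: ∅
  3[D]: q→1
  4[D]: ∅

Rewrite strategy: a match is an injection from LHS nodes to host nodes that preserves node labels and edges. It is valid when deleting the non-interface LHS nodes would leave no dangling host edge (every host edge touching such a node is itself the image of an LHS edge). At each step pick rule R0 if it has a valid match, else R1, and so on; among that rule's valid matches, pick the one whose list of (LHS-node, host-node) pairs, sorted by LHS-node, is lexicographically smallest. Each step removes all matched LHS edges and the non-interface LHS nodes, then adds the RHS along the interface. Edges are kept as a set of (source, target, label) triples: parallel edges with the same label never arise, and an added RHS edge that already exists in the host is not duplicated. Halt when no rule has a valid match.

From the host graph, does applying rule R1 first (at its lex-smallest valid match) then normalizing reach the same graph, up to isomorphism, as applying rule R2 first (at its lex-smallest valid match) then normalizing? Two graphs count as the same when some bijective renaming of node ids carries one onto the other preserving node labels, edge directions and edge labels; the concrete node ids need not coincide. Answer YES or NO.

Answer: YES

Derivation:
branch R1-first: apply at {0↦1, 1↦0} → |E|=2, then 2 more step(s) → NF |V|=3 |E|=0 V={1:A, 3:D, 4:D} E=∅
branch R2-first: apply at {0↦1, 1↦2, 2↦0} → |E|=2, then 2 more step(s) → NF |V|=3 |E|=0 V={1:A, 3:D, 4:D} E=∅
graphs isomorphic (equal up to label-preserving node renaming)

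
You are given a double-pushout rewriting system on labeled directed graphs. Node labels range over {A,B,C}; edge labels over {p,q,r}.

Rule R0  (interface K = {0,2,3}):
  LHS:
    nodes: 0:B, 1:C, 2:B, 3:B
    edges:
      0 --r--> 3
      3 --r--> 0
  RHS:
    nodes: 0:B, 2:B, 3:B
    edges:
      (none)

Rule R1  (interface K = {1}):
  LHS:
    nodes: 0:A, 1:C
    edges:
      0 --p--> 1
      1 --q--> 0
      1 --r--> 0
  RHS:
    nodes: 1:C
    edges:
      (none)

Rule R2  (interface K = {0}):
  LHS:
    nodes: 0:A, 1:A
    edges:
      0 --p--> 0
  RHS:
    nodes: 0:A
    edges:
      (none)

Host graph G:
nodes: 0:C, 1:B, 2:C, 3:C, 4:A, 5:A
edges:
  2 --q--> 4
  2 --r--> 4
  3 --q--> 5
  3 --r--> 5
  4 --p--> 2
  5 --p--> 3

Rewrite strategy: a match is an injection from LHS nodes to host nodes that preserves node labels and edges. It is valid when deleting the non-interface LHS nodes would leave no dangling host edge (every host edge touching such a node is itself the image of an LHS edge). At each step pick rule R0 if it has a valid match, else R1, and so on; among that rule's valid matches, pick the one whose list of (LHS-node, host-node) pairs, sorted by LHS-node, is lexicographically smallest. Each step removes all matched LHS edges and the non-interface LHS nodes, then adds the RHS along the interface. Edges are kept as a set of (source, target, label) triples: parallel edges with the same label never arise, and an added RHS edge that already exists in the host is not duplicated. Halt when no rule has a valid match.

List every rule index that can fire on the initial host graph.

Answer: [R1]

Steps:
R0: no valid match — LHS pattern not found
R1: 2 valid matches — {0↦4, 1↦2}, {0↦5, 1↦3}
R2: no valid match — LHS pattern not found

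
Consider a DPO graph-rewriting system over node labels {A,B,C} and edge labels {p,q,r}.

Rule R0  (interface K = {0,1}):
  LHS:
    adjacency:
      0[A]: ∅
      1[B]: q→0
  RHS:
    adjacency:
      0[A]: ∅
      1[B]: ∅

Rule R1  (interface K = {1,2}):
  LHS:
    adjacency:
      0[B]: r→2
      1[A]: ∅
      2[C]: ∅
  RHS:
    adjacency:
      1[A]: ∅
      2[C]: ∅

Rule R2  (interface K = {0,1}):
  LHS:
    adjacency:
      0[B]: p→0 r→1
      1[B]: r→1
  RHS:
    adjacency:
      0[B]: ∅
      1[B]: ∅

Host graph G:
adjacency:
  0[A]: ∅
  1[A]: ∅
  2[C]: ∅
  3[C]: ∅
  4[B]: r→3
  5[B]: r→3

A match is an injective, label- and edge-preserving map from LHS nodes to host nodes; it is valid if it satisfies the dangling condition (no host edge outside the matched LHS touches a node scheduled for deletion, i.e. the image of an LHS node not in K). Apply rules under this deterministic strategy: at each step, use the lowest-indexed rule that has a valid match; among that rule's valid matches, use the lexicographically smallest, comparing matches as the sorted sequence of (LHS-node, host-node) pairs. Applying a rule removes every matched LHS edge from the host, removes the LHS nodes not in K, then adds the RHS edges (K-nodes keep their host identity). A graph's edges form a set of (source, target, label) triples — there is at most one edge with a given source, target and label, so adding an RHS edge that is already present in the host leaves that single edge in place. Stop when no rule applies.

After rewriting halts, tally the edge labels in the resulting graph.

Answer: (no edges)

Derivation:
start.  V:6 E:2  edges: 4-r->3 5-r->3
1. fire R1 via {0↦4, 1↦0, 2↦3}  →  V:5 E:1  edges: 5-r->3
2. fire R1 via {0↦5, 1↦0, 2↦3}  →  V:4 E:0  edges: ∅
final graph: no rule applies after step 2
NF edges: []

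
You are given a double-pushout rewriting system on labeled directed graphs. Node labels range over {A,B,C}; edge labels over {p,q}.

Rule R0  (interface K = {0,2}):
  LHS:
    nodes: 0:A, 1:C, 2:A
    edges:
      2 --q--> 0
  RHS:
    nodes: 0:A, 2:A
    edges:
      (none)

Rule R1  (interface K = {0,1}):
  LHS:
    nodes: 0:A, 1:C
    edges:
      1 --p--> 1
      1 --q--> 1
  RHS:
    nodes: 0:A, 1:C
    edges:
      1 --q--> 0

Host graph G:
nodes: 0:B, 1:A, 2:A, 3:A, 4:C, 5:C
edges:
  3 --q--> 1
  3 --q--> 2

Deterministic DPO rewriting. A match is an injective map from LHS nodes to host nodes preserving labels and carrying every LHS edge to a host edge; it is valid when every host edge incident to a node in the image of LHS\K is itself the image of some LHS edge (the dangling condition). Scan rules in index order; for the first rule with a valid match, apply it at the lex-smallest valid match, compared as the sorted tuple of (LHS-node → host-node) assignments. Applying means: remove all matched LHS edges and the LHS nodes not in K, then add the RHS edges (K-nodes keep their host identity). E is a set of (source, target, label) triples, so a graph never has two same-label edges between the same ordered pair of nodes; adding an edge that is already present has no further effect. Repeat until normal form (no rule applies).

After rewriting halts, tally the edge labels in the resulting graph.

start.  V:6 E:2  edges: 3-q->1 3-q->2
1. fire R0 via {0↦1, 1↦4, 2↦3}  →  V:5 E:1  edges: 3-q->2
2. fire R0 via {0↦2, 1↦5, 2↦3}  →  V:4 E:0  edges: ∅
normal form: no rule applies after step 2
NF edges: []

Answer: (no edges)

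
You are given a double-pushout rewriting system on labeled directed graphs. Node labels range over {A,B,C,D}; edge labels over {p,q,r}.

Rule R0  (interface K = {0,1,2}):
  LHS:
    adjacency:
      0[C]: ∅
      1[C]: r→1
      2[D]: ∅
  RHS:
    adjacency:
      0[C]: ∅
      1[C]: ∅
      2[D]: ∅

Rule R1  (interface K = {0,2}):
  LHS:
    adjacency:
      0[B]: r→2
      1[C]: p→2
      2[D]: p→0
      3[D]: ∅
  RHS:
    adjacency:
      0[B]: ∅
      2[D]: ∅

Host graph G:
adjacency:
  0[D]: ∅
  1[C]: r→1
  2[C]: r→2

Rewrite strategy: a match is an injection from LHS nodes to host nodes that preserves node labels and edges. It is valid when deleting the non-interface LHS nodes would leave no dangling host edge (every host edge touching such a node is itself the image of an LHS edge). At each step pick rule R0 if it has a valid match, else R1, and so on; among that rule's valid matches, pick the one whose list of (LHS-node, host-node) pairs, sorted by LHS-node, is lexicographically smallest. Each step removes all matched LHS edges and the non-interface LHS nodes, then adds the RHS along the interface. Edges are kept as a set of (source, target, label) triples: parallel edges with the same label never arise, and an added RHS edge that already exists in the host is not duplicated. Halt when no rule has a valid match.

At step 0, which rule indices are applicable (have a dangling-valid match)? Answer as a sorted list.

Answer: [R0]

Derivation:
R0: 2 valid matches — {0↦1, 1↦2, 2↦0}, {0↦2, 1↦1, 2↦0}
R1: no valid match — LHS pattern not found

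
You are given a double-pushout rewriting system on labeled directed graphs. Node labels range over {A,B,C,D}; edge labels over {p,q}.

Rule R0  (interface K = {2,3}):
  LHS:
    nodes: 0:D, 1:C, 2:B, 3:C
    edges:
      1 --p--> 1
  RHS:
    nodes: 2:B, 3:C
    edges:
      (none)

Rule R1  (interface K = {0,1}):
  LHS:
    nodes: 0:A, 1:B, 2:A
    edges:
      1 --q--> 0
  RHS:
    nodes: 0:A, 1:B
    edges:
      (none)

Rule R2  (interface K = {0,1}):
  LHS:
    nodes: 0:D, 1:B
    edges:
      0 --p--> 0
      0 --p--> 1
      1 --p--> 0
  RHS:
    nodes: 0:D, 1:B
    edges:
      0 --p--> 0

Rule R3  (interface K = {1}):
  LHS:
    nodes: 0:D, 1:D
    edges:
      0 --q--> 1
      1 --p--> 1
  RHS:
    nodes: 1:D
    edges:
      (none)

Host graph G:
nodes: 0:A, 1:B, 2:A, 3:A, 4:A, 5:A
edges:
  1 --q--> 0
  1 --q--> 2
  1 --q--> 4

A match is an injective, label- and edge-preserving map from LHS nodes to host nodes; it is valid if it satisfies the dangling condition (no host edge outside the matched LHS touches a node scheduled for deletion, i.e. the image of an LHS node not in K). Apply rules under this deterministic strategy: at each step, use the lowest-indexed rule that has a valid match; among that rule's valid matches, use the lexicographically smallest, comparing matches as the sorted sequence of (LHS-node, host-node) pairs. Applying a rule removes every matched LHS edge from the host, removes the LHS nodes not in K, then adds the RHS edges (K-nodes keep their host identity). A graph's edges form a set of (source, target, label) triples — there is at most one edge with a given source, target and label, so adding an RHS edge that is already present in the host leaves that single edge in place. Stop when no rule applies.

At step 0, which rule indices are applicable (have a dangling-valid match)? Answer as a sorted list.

R0: no valid match — LHS pattern not found
R1: 6 valid matches — {0↦0, 1↦1, 2↦3}, {0↦0, 1↦1, 2↦5}, {0↦2, 1↦1, 2↦3} (+3 more)
R2: no valid match — LHS pattern not found
R3: no valid match — LHS pattern not found

Answer: [R1]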